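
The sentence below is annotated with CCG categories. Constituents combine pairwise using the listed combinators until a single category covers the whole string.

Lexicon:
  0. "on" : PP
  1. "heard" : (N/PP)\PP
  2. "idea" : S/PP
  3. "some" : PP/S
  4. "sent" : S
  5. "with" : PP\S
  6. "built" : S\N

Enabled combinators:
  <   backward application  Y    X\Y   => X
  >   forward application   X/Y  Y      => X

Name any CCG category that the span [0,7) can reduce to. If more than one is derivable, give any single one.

[0,7] S   <
  [0,6] N   >
    [0,2] N/PP   <
      [0,1] "on" : PP
      [1,2] "heard" : (N/PP)\PP
    [2,6] PP   <
      [2,5] S   >
        [2,3] "idea" : S/PP
        [3,5] PP   >
          [3,4] "some" : PP/S
          [4,5] "sent" : S
      [5,6] "with" : PP\S
  [6,7] "built" : S\N

S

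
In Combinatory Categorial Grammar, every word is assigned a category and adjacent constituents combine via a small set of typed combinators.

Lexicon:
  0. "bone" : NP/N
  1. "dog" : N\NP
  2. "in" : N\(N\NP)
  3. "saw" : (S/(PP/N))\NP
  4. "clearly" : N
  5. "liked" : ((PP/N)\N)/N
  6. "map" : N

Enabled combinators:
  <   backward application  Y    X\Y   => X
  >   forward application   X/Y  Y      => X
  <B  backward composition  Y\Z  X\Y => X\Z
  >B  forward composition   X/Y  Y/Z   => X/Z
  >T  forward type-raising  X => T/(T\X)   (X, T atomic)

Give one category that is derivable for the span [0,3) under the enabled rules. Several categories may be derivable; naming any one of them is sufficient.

[0,7] S   >
  [0,4] S/(PP/N)   <
    [0,3] NP   >
      [0,1] "bone" : NP/N
      [1,3] N   <
        [1,2] "dog" : N\NP
        [2,3] "in" : N\(N\NP)
    [3,4] "saw" : (S/(PP/N))\NP
  [4,7] PP/N   <
    [4,5] "clearly" : N
    [5,7] (PP/N)\N   >
      [5,6] "liked" : ((PP/N)\N)/N
      [6,7] "map" : N

NP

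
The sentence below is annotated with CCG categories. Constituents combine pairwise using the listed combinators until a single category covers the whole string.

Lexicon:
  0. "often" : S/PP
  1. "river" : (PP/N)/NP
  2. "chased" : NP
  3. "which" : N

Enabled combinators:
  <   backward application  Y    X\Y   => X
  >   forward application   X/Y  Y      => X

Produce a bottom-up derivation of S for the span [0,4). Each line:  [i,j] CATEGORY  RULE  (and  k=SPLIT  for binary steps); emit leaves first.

[0,4] S   >
  [0,1] "often" : S/PP
  [1,4] PP   >
    [1,3] PP/N   >
      [1,2] "river" : (PP/N)/NP
      [2,3] "chased" : NP
    [3,4] "which" : N

[0,1] S/PP  lex  "often"
[1,2] (PP/N)/NP  lex  "river"
[2,3] NP  lex  "chased"
[1,3] PP/N  >  k=2
[3,4] N  lex  "which"
[1,4] PP  >  k=3
[0,4] S  >  k=1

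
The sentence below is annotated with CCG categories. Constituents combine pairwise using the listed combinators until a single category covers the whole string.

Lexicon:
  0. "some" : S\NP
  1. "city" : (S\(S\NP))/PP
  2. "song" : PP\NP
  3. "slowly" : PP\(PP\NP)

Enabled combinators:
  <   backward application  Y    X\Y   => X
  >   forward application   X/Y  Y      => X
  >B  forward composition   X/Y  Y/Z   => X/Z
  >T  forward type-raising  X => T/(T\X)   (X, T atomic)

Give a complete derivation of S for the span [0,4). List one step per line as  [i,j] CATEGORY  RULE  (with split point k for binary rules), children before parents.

[0,4] S   <
  [0,1] "some" : S\NP
  [1,4] S\(S\NP)   >
    [1,2] "city" : (S\(S\NP))/PP
    [2,4] PP   <
      [2,3] "song" : PP\NP
      [3,4] "slowly" : PP\(PP\NP)

[0,1] S\NP  lex  "some"
[1,2] (S\(S\NP))/PP  lex  "city"
[2,3] PP\NP  lex  "song"
[3,4] PP\(PP\NP)  lex  "slowly"
[2,4] PP  <  k=3
[1,4] S\(S\NP)  >  k=2
[0,4] S  <  k=1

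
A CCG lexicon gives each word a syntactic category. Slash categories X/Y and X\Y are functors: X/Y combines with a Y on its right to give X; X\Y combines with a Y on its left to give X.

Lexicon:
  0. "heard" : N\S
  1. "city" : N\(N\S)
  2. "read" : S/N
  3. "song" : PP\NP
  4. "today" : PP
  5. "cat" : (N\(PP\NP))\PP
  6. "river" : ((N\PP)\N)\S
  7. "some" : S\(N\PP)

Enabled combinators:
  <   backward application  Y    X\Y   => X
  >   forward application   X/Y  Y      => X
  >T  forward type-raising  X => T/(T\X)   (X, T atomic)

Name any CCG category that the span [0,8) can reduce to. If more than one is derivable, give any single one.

S

[0,8] S   <
  [0,7] N\PP   <
    [0,2] N   <
      [0,1] "heard" : N\S
      [1,2] "city" : N\(N\S)
    [2,7] (N\PP)\N   <
      [2,6] S   >
        [2,3] "read" : S/N
        [3,6] N   <
          [3,4] "song" : PP\NP
          [4,6] N\(PP\NP)   <
            [4,5] "today" : PP
            [5,6] "cat" : (N\(PP\NP))\PP
      [6,7] "river" : ((N\PP)\N)\S
  [7,8] "some" : S\(N\PP)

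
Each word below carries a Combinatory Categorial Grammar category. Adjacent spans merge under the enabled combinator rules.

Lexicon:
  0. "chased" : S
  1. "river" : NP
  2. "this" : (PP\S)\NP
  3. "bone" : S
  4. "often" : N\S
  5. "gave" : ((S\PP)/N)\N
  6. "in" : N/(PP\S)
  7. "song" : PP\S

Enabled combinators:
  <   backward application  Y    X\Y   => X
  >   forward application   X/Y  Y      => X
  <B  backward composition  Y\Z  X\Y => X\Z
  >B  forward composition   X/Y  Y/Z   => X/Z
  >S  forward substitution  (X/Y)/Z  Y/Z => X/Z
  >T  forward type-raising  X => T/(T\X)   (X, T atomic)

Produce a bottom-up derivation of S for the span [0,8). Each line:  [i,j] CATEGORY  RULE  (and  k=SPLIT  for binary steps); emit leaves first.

[0,8] S   <
  [0,3] PP   >
    [0,1] PP/(PP\S)   >T
      [0,1] "chased" : S
    [1,3] PP\S   <
      [1,2] "river" : NP
      [2,3] "this" : (PP\S)\NP
  [3,8] S\PP   >
    [3,6] (S\PP)/N   <
      [3,5] N   <
        [3,4] "bone" : S
        [4,5] "often" : N\S
      [5,6] "gave" : ((S\PP)/N)\N
    [6,8] N   >
      [6,7] "in" : N/(PP\S)
      [7,8] "song" : PP\S

[0,1] S  lex  "chased"
[0,1] PP/(PP\S)  >T
[1,2] NP  lex  "river"
[2,3] (PP\S)\NP  lex  "this"
[1,3] PP\S  <  k=2
[0,3] PP  >  k=1
[3,4] S  lex  "bone"
[4,5] N\S  lex  "often"
[3,5] N  <  k=4
[5,6] ((S\PP)/N)\N  lex  "gave"
[3,6] (S\PP)/N  <  k=5
[6,7] N/(PP\S)  lex  "in"
[7,8] PP\S  lex  "song"
[6,8] N  >  k=7
[3,8] S\PP  >  k=6
[0,8] S  <  k=3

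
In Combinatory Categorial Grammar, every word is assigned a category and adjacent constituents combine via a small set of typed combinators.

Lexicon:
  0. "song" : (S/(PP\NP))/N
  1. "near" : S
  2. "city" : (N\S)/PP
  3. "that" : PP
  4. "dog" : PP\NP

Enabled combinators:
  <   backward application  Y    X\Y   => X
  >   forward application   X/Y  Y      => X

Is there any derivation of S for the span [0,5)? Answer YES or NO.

YES

[0,5] S   >
  [0,4] S/(PP\NP)   >
    [0,1] "song" : (S/(PP\NP))/N
    [1,4] N   <
      [1,2] "near" : S
      [2,4] N\S   >
        [2,3] "city" : (N\S)/PP
        [3,4] "that" : PP
  [4,5] "dog" : PP\NP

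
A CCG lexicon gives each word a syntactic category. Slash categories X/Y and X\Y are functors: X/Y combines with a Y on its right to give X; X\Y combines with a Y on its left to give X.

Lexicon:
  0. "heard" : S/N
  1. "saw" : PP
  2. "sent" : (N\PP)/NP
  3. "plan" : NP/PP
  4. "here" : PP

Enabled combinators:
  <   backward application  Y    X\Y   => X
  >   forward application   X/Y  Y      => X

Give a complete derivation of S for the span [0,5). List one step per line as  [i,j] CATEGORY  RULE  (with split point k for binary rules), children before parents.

[0,5] S   >
  [0,1] "heard" : S/N
  [1,5] N   <
    [1,2] "saw" : PP
    [2,5] N\PP   >
      [2,3] "sent" : (N\PP)/NP
      [3,5] NP   >
        [3,4] "plan" : NP/PP
        [4,5] "here" : PP

[0,1] S/N  lex  "heard"
[1,2] PP  lex  "saw"
[2,3] (N\PP)/NP  lex  "sent"
[3,4] NP/PP  lex  "plan"
[4,5] PP  lex  "here"
[3,5] NP  >  k=4
[2,5] N\PP  >  k=3
[1,5] N  <  k=2
[0,5] S  >  k=1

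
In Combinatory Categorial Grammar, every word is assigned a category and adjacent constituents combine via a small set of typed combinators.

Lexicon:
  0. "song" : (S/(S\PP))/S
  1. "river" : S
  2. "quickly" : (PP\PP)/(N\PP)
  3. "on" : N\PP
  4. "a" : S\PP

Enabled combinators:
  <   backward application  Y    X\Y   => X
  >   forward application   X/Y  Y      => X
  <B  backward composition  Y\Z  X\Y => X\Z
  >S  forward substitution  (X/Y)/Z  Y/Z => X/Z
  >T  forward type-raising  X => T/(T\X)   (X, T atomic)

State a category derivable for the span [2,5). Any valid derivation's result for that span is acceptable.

S\PP

[0,5] S   >
  [0,2] S/(S\PP)   >
    [0,1] "song" : (S/(S\PP))/S
    [1,2] "river" : S
  [2,5] S\PP   <B
    [2,4] PP\PP   >
      [2,3] "quickly" : (PP\PP)/(N\PP)
      [3,4] "on" : N\PP
    [4,5] "a" : S\PP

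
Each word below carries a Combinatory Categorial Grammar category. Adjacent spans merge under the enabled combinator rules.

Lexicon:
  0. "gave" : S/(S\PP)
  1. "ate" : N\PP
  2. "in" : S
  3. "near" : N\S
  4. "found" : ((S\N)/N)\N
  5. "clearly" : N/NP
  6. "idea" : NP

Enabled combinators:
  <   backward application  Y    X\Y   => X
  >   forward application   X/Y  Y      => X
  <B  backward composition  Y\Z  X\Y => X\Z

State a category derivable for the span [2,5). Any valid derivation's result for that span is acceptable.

(S\N)/N

[0,7] S   >
  [0,1] "gave" : S/(S\PP)
  [1,7] S\PP   <B
    [1,2] "ate" : N\PP
    [2,7] S\N   >
      [2,5] (S\N)/N   <
        [2,4] N   <
          [2,3] "in" : S
          [3,4] "near" : N\S
        [4,5] "found" : ((S\N)/N)\N
      [5,7] N   >
        [5,6] "clearly" : N/NP
        [6,7] "idea" : NP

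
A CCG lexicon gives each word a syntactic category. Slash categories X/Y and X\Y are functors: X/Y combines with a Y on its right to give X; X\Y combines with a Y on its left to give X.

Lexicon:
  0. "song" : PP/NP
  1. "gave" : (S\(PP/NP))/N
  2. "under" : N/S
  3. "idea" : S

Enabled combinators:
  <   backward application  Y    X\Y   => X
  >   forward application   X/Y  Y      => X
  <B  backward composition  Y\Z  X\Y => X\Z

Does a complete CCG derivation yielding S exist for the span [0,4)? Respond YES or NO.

YES

[0,4] S   <
  [0,1] "song" : PP/NP
  [1,4] S\(PP/NP)   >
    [1,2] "gave" : (S\(PP/NP))/N
    [2,4] N   >
      [2,3] "under" : N/S
      [3,4] "idea" : S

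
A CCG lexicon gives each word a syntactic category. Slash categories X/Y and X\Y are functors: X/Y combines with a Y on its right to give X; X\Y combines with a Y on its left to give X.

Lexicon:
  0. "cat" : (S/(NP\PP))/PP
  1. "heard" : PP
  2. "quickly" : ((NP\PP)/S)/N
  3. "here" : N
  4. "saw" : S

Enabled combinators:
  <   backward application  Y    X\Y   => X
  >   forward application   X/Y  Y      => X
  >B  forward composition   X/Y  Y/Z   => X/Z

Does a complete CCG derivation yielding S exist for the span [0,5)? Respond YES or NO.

YES

[0,5] S   >
  [0,2] S/(NP\PP)   >
    [0,1] "cat" : (S/(NP\PP))/PP
    [1,2] "heard" : PP
  [2,5] NP\PP   >
    [2,4] (NP\PP)/S   >
      [2,3] "quickly" : ((NP\PP)/S)/N
      [3,4] "here" : N
    [4,5] "saw" : S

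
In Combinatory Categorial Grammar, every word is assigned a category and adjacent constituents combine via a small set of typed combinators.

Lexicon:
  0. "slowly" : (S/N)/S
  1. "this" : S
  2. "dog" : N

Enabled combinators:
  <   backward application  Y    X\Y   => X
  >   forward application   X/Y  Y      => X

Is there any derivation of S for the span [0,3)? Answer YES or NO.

YES

[0,3] S   >
  [0,2] S/N   >
    [0,1] "slowly" : (S/N)/S
    [1,2] "this" : S
  [2,3] "dog" : N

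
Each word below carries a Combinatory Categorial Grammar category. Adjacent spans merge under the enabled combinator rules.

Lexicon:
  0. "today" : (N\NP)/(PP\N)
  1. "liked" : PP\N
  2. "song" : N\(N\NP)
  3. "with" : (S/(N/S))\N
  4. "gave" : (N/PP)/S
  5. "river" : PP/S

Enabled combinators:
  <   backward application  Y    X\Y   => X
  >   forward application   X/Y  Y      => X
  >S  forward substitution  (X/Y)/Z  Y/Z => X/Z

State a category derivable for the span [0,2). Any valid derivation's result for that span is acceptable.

N\NP

[0,6] S   >
  [0,4] S/(N/S)   <
    [0,3] N   <
      [0,2] N\NP   >
        [0,1] "today" : (N\NP)/(PP\N)
        [1,2] "liked" : PP\N
      [2,3] "song" : N\(N\NP)
    [3,4] "with" : (S/(N/S))\N
  [4,6] N/S   >S
    [4,5] "gave" : (N/PP)/S
    [5,6] "river" : PP/S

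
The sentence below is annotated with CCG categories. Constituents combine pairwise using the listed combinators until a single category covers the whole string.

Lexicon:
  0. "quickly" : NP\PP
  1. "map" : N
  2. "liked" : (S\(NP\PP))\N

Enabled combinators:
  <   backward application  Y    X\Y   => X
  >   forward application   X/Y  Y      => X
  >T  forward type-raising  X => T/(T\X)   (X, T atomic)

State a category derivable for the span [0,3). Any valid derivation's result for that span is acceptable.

S

[0,3] S   <
  [0,1] "quickly" : NP\PP
  [1,3] S\(NP\PP)   <
    [1,2] "map" : N
    [2,3] "liked" : (S\(NP\PP))\N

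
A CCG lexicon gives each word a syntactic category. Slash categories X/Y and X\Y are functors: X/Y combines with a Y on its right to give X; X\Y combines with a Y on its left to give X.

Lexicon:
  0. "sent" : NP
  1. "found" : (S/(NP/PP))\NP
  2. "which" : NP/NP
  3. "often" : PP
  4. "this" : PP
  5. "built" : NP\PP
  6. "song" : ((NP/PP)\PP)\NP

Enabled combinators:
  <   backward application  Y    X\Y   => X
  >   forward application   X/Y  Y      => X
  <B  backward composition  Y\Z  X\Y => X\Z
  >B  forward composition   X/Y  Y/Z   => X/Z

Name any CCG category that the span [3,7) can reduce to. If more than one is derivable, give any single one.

[0,7] S   >
  [0,2] S/(NP/PP)   <
    [0,1] "sent" : NP
    [1,2] "found" : (S/(NP/PP))\NP
  [2,7] NP/PP   >B
    [2,3] "which" : NP/NP
    [3,7] NP/PP   <
      [3,4] "often" : PP
      [4,7] (NP/PP)\PP   <
        [4,6] NP   <
          [4,5] "this" : PP
          [5,6] "built" : NP\PP
        [6,7] "song" : ((NP/PP)\PP)\NP

NP/PP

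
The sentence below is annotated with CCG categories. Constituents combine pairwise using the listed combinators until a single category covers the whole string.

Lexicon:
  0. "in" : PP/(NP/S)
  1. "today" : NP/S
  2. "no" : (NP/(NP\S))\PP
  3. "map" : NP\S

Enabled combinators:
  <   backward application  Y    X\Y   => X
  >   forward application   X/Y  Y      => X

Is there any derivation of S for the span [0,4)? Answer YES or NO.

NO

PP/(NP/S) NP/S (NP/(NP\S))\PP NP\S
CKY chart[0,4] = {NP}; S ∉ chart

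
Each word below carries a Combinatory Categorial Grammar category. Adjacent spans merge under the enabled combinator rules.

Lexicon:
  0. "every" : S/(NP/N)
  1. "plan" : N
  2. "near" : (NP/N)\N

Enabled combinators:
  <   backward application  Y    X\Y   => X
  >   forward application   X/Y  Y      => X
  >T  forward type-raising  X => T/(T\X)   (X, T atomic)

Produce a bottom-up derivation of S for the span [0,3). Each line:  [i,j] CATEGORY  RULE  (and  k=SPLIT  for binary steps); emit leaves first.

[0,1] S/(NP/N)  lex  "every"
[1,2] N  lex  "plan"
[2,3] (NP/N)\N  lex  "near"
[1,3] NP/N  <  k=2
[0,3] S  >  k=1

[0,3] S   >
  [0,1] "every" : S/(NP/N)
  [1,3] NP/N   <
    [1,2] "plan" : N
    [2,3] "near" : (NP/N)\N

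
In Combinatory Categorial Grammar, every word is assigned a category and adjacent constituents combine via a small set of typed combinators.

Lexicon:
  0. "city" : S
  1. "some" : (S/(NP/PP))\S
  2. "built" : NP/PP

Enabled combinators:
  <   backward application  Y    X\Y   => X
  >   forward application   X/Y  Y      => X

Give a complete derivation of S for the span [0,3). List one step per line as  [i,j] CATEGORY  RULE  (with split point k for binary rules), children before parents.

[0,1] S  lex  "city"
[1,2] (S/(NP/PP))\S  lex  "some"
[0,2] S/(NP/PP)  <  k=1
[2,3] NP/PP  lex  "built"
[0,3] S  >  k=2

[0,3] S   >
  [0,2] S/(NP/PP)   <
    [0,1] "city" : S
    [1,2] "some" : (S/(NP/PP))\S
  [2,3] "built" : NP/PP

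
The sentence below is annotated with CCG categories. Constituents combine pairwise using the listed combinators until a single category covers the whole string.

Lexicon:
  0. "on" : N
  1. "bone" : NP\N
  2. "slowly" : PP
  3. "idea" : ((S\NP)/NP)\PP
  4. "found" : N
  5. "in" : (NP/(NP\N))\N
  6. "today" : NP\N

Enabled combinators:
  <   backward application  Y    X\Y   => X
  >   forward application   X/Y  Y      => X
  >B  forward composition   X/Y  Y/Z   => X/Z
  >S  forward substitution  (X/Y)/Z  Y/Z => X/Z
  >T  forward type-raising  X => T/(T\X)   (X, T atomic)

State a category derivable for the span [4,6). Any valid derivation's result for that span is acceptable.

NP/(NP\N)

[0,7] S   <
  [0,2] NP   <
    [0,1] "on" : N
    [1,2] "bone" : NP\N
  [2,7] S\NP   >
    [2,4] (S\NP)/NP   <
      [2,3] "slowly" : PP
      [3,4] "idea" : ((S\NP)/NP)\PP
    [4,7] NP   >
      [4,6] NP/(NP\N)   <
        [4,5] "found" : N
        [5,6] "in" : (NP/(NP\N))\N
      [6,7] "today" : NP\N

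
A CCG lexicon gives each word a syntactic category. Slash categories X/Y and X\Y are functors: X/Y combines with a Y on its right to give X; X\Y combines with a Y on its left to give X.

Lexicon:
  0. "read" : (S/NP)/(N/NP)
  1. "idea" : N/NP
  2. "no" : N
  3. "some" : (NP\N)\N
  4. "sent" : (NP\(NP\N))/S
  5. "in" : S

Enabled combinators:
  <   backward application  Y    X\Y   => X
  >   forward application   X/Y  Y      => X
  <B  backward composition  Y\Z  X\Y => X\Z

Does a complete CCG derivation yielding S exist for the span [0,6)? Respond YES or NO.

[0,6] S   >
  [0,2] S/NP   >
    [0,1] "read" : (S/NP)/(N/NP)
    [1,2] "idea" : N/NP
  [2,6] NP   <
    [2,4] NP\N   <
      [2,3] "no" : N
      [3,4] "some" : (NP\N)\N
    [4,6] NP\(NP\N)   >
      [4,5] "sent" : (NP\(NP\N))/S
      [5,6] "in" : S

YES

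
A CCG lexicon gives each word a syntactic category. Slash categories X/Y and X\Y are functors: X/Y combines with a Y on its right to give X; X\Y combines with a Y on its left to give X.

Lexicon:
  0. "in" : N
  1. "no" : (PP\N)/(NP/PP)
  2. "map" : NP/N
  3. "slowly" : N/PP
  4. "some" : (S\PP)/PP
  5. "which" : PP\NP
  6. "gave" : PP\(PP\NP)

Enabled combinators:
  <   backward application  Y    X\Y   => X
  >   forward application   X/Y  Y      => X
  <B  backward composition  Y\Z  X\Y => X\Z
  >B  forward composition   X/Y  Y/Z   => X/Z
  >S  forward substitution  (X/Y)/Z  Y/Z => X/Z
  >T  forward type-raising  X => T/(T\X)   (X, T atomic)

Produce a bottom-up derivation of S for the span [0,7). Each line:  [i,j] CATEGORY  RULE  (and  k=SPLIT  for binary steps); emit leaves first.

[0,7] S   <
  [0,4] PP   >
    [0,1] PP/(PP\N)   >T
      [0,1] "in" : N
    [1,4] PP\N   >
      [1,2] "no" : (PP\N)/(NP/PP)
      [2,4] NP/PP   >B
        [2,3] "map" : NP/N
        [3,4] "slowly" : N/PP
  [4,7] S\PP   >
    [4,5] "some" : (S\PP)/PP
    [5,7] PP   <
      [5,6] "which" : PP\NP
      [6,7] "gave" : PP\(PP\NP)

[0,1] N  lex  "in"
[0,1] PP/(PP\N)  >T
[1,2] (PP\N)/(NP/PP)  lex  "no"
[2,3] NP/N  lex  "map"
[3,4] N/PP  lex  "slowly"
[2,4] NP/PP  >B  k=3
[1,4] PP\N  >  k=2
[0,4] PP  >  k=1
[4,5] (S\PP)/PP  lex  "some"
[5,6] PP\NP  lex  "which"
[6,7] PP\(PP\NP)  lex  "gave"
[5,7] PP  <  k=6
[4,7] S\PP  >  k=5
[0,7] S  <  k=4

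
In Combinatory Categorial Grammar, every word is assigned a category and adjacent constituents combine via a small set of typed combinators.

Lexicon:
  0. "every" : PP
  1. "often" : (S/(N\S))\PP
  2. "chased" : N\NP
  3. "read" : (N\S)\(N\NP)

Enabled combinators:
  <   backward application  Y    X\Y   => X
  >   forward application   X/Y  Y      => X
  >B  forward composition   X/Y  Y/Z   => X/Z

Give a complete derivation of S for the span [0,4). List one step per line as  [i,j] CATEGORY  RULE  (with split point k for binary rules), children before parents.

[0,1] PP  lex  "every"
[1,2] (S/(N\S))\PP  lex  "often"
[0,2] S/(N\S)  <  k=1
[2,3] N\NP  lex  "chased"
[3,4] (N\S)\(N\NP)  lex  "read"
[2,4] N\S  <  k=3
[0,4] S  >  k=2

[0,4] S   >
  [0,2] S/(N\S)   <
    [0,1] "every" : PP
    [1,2] "often" : (S/(N\S))\PP
  [2,4] N\S   <
    [2,3] "chased" : N\NP
    [3,4] "read" : (N\S)\(N\NP)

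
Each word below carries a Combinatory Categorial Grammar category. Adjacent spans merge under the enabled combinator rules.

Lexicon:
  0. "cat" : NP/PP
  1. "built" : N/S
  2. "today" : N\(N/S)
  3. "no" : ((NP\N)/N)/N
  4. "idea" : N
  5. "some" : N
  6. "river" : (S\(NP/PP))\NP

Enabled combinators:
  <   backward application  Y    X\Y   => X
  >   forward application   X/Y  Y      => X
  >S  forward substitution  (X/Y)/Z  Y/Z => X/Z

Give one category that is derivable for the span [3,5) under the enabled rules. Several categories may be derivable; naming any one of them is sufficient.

[0,7] S   <
  [0,1] "cat" : NP/PP
  [1,7] S\(NP/PP)   <
    [1,6] NP   <
      [1,3] N   <
        [1,2] "built" : N/S
        [2,3] "today" : N\(N/S)
      [3,6] NP\N   >
        [3,5] (NP\N)/N   >
          [3,4] "no" : ((NP\N)/N)/N
          [4,5] "idea" : N
        [5,6] "some" : N
    [6,7] "river" : (S\(NP/PP))\NP

(NP\N)/N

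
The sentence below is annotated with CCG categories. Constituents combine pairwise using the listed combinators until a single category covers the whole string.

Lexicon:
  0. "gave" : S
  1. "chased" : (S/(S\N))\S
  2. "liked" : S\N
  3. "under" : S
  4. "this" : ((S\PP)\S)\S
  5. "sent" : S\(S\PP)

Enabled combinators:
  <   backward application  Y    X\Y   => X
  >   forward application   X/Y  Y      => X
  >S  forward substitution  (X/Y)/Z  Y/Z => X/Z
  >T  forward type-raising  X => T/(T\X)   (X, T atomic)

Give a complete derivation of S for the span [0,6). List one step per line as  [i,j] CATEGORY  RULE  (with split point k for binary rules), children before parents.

[0,6] S   <
  [0,5] S\PP   <
    [0,3] S   >
      [0,2] S/(S\N)   <
        [0,1] "gave" : S
        [1,2] "chased" : (S/(S\N))\S
      [2,3] "liked" : S\N
    [3,5] (S\PP)\S   <
      [3,4] "under" : S
      [4,5] "this" : ((S\PP)\S)\S
  [5,6] "sent" : S\(S\PP)

[0,1] S  lex  "gave"
[1,2] (S/(S\N))\S  lex  "chased"
[0,2] S/(S\N)  <  k=1
[2,3] S\N  lex  "liked"
[0,3] S  >  k=2
[3,4] S  lex  "under"
[4,5] ((S\PP)\S)\S  lex  "this"
[3,5] (S\PP)\S  <  k=4
[0,5] S\PP  <  k=3
[5,6] S\(S\PP)  lex  "sent"
[0,6] S  <  k=5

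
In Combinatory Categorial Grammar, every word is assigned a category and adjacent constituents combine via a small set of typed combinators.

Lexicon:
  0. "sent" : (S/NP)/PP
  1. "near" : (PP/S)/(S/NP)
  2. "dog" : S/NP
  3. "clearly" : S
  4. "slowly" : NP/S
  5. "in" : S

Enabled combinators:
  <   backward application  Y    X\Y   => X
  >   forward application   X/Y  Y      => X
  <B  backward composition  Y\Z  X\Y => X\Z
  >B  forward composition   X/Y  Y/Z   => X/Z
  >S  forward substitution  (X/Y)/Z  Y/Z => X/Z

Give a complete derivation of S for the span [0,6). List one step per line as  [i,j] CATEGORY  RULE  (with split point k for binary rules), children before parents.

[0,1] (S/NP)/PP  lex  "sent"
[1,2] (PP/S)/(S/NP)  lex  "near"
[2,3] S/NP  lex  "dog"
[1,3] PP/S  >  k=2
[3,4] S  lex  "clearly"
[1,4] PP  >  k=3
[0,4] S/NP  >  k=1
[4,5] NP/S  lex  "slowly"
[5,6] S  lex  "in"
[4,6] NP  >  k=5
[0,6] S  >  k=4

[0,6] S   >
  [0,4] S/NP   >
    [0,1] "sent" : (S/NP)/PP
    [1,4] PP   >
      [1,3] PP/S   >
        [1,2] "near" : (PP/S)/(S/NP)
        [2,3] "dog" : S/NP
      [3,4] "clearly" : S
  [4,6] NP   >
    [4,5] "slowly" : NP/S
    [5,6] "in" : S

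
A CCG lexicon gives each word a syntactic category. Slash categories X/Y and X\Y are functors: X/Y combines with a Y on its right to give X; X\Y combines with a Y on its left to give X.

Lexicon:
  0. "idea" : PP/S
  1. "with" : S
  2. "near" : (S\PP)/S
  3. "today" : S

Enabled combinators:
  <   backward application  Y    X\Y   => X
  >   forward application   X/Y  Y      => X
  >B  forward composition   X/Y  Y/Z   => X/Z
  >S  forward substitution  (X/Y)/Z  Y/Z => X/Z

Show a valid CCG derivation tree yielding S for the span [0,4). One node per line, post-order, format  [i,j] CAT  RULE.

[0,1] PP/S  lex  "idea"
[1,2] S  lex  "with"
[0,2] PP  >  k=1
[2,3] (S\PP)/S  lex  "near"
[3,4] S  lex  "today"
[2,4] S\PP  >  k=3
[0,4] S  <  k=2

[0,4] S   <
  [0,2] PP   >
    [0,1] "idea" : PP/S
    [1,2] "with" : S
  [2,4] S\PP   >
    [2,3] "near" : (S\PP)/S
    [3,4] "today" : S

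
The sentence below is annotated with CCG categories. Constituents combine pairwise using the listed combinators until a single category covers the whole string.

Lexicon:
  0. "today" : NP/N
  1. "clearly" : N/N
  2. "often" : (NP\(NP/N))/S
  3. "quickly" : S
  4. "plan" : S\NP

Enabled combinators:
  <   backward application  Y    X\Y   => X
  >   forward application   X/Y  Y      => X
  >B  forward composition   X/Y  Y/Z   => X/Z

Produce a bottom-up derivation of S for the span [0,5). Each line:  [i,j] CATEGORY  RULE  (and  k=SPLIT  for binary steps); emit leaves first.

[0,5] S   <
  [0,4] NP   <
    [0,2] NP/N   >B
      [0,1] "today" : NP/N
      [1,2] "clearly" : N/N
    [2,4] NP\(NP/N)   >
      [2,3] "often" : (NP\(NP/N))/S
      [3,4] "quickly" : S
  [4,5] "plan" : S\NP

[0,1] NP/N  lex  "today"
[1,2] N/N  lex  "clearly"
[0,2] NP/N  >B  k=1
[2,3] (NP\(NP/N))/S  lex  "often"
[3,4] S  lex  "quickly"
[2,4] NP\(NP/N)  >  k=3
[0,4] NP  <  k=2
[4,5] S\NP  lex  "plan"
[0,5] S  <  k=4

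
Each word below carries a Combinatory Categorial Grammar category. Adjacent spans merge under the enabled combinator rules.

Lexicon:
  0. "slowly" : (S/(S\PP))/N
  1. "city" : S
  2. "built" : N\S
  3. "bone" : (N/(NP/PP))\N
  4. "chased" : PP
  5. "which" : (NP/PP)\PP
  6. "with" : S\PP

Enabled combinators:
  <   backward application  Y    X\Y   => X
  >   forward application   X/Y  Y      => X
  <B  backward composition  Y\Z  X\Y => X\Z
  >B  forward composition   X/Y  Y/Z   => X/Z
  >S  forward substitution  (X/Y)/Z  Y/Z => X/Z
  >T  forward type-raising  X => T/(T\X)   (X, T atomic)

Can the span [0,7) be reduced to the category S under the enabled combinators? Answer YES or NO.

YES

[0,7] S   >
  [0,6] S/(S\PP)   >
    [0,1] "slowly" : (S/(S\PP))/N
    [1,6] N   >
      [1,4] N/(NP/PP)   <
        [1,3] N   >
          [1,2] N/(N\S)   >T
            [1,2] "city" : S
          [2,3] "built" : N\S
        [3,4] "bone" : (N/(NP/PP))\N
      [4,6] NP/PP   <
        [4,5] "chased" : PP
        [5,6] "which" : (NP/PP)\PP
  [6,7] "with" : S\PP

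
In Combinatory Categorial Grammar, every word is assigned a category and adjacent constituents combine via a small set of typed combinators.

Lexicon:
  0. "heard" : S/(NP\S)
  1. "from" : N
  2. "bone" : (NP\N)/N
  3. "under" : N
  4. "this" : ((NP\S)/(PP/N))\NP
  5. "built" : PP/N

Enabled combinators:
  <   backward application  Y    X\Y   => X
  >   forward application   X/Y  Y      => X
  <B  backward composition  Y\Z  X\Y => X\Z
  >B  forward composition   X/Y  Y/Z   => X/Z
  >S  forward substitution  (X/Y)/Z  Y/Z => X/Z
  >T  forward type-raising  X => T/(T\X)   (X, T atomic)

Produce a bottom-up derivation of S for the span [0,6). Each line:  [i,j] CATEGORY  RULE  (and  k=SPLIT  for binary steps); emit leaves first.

[0,6] S   >
  [0,1] "heard" : S/(NP\S)
  [1,6] NP\S   >
    [1,5] (NP\S)/(PP/N)   <
      [1,4] NP   <
        [1,2] "from" : N
        [2,4] NP\N   >
          [2,3] "bone" : (NP\N)/N
          [3,4] "under" : N
      [4,5] "this" : ((NP\S)/(PP/N))\NP
    [5,6] "built" : PP/N

[0,1] S/(NP\S)  lex  "heard"
[1,2] N  lex  "from"
[2,3] (NP\N)/N  lex  "bone"
[3,4] N  lex  "under"
[2,4] NP\N  >  k=3
[1,4] NP  <  k=2
[4,5] ((NP\S)/(PP/N))\NP  lex  "this"
[1,5] (NP\S)/(PP/N)  <  k=4
[5,6] PP/N  lex  "built"
[1,6] NP\S  >  k=5
[0,6] S  >  k=1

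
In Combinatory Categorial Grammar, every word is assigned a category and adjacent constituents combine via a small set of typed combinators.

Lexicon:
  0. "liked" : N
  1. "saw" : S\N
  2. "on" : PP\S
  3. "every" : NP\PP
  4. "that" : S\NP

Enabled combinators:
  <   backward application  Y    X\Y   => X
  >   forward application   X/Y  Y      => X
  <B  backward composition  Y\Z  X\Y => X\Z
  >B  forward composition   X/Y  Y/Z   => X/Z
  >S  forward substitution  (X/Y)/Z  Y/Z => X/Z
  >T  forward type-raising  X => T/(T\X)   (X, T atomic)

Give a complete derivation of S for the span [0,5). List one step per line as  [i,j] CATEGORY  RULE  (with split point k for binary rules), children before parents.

[0,1] N  lex  "liked"
[0,1] S/(S\N)  >T
[1,2] S\N  lex  "saw"
[2,3] PP\S  lex  "on"
[1,3] PP\N  <B  k=2
[3,4] NP\PP  lex  "every"
[4,5] S\NP  lex  "that"
[3,5] S\PP  <B  k=4
[1,5] S\N  <B  k=3
[0,5] S  >  k=1

[0,5] S   >
  [0,1] S/(S\N)   >T
    [0,1] "liked" : N
  [1,5] S\N   <B
    [1,3] PP\N   <B
      [1,2] "saw" : S\N
      [2,3] "on" : PP\S
    [3,5] S\PP   <B
      [3,4] "every" : NP\PP
      [4,5] "that" : S\NP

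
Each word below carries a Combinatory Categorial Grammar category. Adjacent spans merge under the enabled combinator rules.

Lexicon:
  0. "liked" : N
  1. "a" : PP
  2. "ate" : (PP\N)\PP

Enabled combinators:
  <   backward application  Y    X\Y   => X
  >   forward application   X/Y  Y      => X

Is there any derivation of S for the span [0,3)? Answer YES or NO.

NO

N PP (PP\N)\PP
CKY chart[0,3] = {PP}; S ∉ chart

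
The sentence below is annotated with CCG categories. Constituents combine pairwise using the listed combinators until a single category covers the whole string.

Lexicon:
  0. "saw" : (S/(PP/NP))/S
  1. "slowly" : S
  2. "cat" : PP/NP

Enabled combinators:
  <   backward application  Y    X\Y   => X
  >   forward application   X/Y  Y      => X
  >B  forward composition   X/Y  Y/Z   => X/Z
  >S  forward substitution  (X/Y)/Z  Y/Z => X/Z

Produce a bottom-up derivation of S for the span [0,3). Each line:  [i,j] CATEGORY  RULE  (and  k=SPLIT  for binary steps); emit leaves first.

[0,1] (S/(PP/NP))/S  lex  "saw"
[1,2] S  lex  "slowly"
[0,2] S/(PP/NP)  >  k=1
[2,3] PP/NP  lex  "cat"
[0,3] S  >  k=2

[0,3] S   >
  [0,2] S/(PP/NP)   >
    [0,1] "saw" : (S/(PP/NP))/S
    [1,2] "slowly" : S
  [2,3] "cat" : PP/NP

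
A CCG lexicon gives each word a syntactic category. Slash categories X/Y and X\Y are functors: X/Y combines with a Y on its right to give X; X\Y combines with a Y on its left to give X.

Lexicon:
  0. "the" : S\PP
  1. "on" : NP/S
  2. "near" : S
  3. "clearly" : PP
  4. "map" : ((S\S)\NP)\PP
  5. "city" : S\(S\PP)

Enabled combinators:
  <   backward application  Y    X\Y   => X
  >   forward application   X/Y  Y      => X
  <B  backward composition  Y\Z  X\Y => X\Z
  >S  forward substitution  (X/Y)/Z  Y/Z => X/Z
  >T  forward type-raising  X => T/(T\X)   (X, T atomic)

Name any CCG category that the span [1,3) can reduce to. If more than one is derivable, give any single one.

[0,6] S   <
  [0,5] S\PP   <B
    [0,1] "the" : S\PP
    [1,5] S\S   <
      [1,3] NP   >
        [1,2] "on" : NP/S
        [2,3] "near" : S
      [3,5] (S\S)\NP   <
        [3,4] "clearly" : PP
        [4,5] "map" : ((S\S)\NP)\PP
  [5,6] "city" : S\(S\PP)

NP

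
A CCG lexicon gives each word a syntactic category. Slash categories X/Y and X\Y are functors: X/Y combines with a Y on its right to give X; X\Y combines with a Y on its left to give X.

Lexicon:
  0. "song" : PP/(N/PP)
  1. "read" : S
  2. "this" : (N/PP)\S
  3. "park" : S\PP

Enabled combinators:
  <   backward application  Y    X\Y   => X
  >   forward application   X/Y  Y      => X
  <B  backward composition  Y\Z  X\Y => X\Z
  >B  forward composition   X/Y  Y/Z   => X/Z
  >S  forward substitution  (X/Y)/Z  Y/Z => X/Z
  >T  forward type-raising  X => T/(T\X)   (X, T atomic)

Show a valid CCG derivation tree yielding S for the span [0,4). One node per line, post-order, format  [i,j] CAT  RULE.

[0,1] PP/(N/PP)  lex  "song"
[1,2] S  lex  "read"
[2,3] (N/PP)\S  lex  "this"
[1,3] N/PP  <  k=2
[0,3] PP  >  k=1
[3,4] S\PP  lex  "park"
[0,4] S  <  k=3

[0,4] S   <
  [0,3] PP   >
    [0,1] "song" : PP/(N/PP)
    [1,3] N/PP   <
      [1,2] "read" : S
      [2,3] "this" : (N/PP)\S
  [3,4] "park" : S\PP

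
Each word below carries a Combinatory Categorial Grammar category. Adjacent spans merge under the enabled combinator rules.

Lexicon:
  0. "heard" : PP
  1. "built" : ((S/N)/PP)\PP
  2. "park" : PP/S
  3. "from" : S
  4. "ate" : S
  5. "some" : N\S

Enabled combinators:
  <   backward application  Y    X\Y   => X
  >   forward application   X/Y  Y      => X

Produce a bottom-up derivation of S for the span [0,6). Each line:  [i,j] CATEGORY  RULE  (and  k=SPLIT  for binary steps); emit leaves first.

[0,6] S   >
  [0,4] S/N   >
    [0,2] (S/N)/PP   <
      [0,1] "heard" : PP
      [1,2] "built" : ((S/N)/PP)\PP
    [2,4] PP   >
      [2,3] "park" : PP/S
      [3,4] "from" : S
  [4,6] N   <
    [4,5] "ate" : S
    [5,6] "some" : N\S

[0,1] PP  lex  "heard"
[1,2] ((S/N)/PP)\PP  lex  "built"
[0,2] (S/N)/PP  <  k=1
[2,3] PP/S  lex  "park"
[3,4] S  lex  "from"
[2,4] PP  >  k=3
[0,4] S/N  >  k=2
[4,5] S  lex  "ate"
[5,6] N\S  lex  "some"
[4,6] N  <  k=5
[0,6] S  >  k=4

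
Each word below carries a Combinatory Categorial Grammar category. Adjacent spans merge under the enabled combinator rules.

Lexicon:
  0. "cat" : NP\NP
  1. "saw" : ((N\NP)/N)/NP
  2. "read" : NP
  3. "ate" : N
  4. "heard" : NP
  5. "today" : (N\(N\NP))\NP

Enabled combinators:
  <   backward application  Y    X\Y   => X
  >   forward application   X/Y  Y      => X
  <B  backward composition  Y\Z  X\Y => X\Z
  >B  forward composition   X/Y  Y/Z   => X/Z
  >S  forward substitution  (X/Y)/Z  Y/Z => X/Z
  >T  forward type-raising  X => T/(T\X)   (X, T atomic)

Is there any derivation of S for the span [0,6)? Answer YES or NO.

NO

NP\NP ((N\NP)/N)/NP NP N NP (N\(N\NP))\NP
CKY chart[0,6] = {N, N/(N\N), NP/(NP\N), PP/(PP\N), S/(S\N)}; S ∉ chart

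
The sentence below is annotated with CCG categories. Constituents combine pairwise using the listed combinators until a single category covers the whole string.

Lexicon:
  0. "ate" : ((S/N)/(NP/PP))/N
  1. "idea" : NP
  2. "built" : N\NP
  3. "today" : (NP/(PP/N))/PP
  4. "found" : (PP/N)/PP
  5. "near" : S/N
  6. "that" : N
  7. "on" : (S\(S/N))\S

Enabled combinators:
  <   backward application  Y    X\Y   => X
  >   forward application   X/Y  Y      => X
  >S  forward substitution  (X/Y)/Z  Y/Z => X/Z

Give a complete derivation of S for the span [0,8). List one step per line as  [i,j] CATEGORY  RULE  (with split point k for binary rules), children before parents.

[0,1] ((S/N)/(NP/PP))/N  lex  "ate"
[1,2] NP  lex  "idea"
[2,3] N\NP  lex  "built"
[1,3] N  <  k=2
[0,3] (S/N)/(NP/PP)  >  k=1
[3,4] (NP/(PP/N))/PP  lex  "today"
[4,5] (PP/N)/PP  lex  "found"
[3,5] NP/PP  >S  k=4
[0,5] S/N  >  k=3
[5,6] S/N  lex  "near"
[6,7] N  lex  "that"
[5,7] S  >  k=6
[7,8] (S\(S/N))\S  lex  "on"
[5,8] S\(S/N)  <  k=7
[0,8] S  <  k=5

[0,8] S   <
  [0,5] S/N   >
    [0,3] (S/N)/(NP/PP)   >
      [0,1] "ate" : ((S/N)/(NP/PP))/N
      [1,3] N   <
        [1,2] "idea" : NP
        [2,3] "built" : N\NP
    [3,5] NP/PP   >S
      [3,4] "today" : (NP/(PP/N))/PP
      [4,5] "found" : (PP/N)/PP
  [5,8] S\(S/N)   <
    [5,7] S   >
      [5,6] "near" : S/N
      [6,7] "that" : N
    [7,8] "on" : (S\(S/N))\S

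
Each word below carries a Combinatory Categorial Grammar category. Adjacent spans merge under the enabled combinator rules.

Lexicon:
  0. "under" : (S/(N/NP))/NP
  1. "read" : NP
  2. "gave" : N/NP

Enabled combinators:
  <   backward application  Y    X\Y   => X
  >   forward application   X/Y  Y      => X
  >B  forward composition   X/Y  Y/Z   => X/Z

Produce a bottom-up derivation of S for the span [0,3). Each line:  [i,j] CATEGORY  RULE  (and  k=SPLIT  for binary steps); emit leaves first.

[0,1] (S/(N/NP))/NP  lex  "under"
[1,2] NP  lex  "read"
[0,2] S/(N/NP)  >  k=1
[2,3] N/NP  lex  "gave"
[0,3] S  >  k=2

[0,3] S   >
  [0,2] S/(N/NP)   >
    [0,1] "under" : (S/(N/NP))/NP
    [1,2] "read" : NP
  [2,3] "gave" : N/NP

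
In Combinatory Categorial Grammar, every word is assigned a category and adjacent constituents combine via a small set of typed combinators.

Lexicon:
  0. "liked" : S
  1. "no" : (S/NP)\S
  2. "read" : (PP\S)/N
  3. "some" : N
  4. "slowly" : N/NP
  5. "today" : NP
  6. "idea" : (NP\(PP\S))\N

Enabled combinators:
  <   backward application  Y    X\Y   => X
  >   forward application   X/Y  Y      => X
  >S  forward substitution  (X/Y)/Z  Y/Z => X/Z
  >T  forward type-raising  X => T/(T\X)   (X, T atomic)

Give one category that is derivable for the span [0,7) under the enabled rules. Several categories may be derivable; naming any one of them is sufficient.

[0,7] S   >
  [0,2] S/NP   <
    [0,1] "liked" : S
    [1,2] "no" : (S/NP)\S
  [2,7] NP   <
    [2,4] PP\S   >
      [2,3] "read" : (PP\S)/N
      [3,4] "some" : N
    [4,7] NP\(PP\S)   <
      [4,6] N   >
        [4,5] "slowly" : N/NP
        [5,6] "today" : NP
      [6,7] "idea" : (NP\(PP\S))\N

S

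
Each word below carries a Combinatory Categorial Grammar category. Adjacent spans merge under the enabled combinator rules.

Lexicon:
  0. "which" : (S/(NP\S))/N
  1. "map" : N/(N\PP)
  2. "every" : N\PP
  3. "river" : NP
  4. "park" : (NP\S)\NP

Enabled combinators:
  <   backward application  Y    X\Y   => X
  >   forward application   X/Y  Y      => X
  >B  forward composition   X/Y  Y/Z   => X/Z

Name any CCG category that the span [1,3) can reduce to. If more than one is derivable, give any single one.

[0,5] S   >
  [0,3] S/(NP\S)   >
    [0,1] "which" : (S/(NP\S))/N
    [1,3] N   >
      [1,2] "map" : N/(N\PP)
      [2,3] "every" : N\PP
  [3,5] NP\S   <
    [3,4] "river" : NP
    [4,5] "park" : (NP\S)\NP

N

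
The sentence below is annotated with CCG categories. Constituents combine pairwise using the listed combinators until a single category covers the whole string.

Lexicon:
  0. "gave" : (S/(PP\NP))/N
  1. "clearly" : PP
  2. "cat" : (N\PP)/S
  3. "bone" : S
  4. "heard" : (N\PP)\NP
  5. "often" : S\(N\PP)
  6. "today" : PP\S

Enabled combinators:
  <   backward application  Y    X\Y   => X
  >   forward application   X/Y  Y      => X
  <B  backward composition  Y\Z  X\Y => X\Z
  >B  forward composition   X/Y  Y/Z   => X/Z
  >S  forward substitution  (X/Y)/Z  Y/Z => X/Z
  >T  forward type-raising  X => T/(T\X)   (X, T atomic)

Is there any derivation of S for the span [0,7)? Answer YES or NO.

YES

[0,7] S   >
  [0,4] S/(PP\NP)   >
    [0,1] "gave" : (S/(PP\NP))/N
    [1,4] N   >
      [1,2] N/(N\PP)   >T
        [1,2] "clearly" : PP
      [2,4] N\PP   >
        [2,3] "cat" : (N\PP)/S
        [3,4] "bone" : S
  [4,7] PP\NP   <B
    [4,6] S\NP   <B
      [4,5] "heard" : (N\PP)\NP
      [5,6] "often" : S\(N\PP)
    [6,7] "today" : PP\S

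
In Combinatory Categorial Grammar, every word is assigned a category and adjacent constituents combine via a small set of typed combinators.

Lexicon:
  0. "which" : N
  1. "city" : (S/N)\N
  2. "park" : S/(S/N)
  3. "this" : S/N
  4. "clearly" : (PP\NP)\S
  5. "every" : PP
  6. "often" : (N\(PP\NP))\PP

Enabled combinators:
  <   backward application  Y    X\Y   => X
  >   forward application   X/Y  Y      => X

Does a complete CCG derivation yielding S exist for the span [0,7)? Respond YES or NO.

[0,7] S   >
  [0,2] S/N   <
    [0,1] "which" : N
    [1,2] "city" : (S/N)\N
  [2,7] N   <
    [2,5] PP\NP   <
      [2,4] S   >
        [2,3] "park" : S/(S/N)
        [3,4] "this" : S/N
      [4,5] "clearly" : (PP\NP)\S
    [5,7] N\(PP\NP)   <
      [5,6] "every" : PP
      [6,7] "often" : (N\(PP\NP))\PP

YES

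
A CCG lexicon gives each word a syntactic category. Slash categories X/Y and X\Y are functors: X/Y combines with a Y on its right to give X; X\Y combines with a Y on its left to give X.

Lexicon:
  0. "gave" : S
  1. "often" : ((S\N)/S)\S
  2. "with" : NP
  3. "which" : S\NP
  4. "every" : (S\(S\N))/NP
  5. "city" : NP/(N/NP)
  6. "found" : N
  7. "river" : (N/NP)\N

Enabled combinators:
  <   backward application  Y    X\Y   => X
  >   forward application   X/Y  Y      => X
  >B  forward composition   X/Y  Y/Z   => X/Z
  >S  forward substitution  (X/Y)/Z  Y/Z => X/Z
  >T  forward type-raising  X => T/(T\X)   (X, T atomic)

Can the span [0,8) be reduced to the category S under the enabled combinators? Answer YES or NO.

YES

[0,8] S   <
  [0,4] S\N   >
    [0,2] (S\N)/S   <
      [0,1] "gave" : S
      [1,2] "often" : ((S\N)/S)\S
    [2,4] S   >
      [2,3] S/(S\NP)   >T
        [2,3] "with" : NP
      [3,4] "which" : S\NP
  [4,8] S\(S\N)   >
    [4,5] "every" : (S\(S\N))/NP
    [5,8] NP   >
      [5,6] "city" : NP/(N/NP)
      [6,8] N/NP   <
        [6,7] "found" : N
        [7,8] "river" : (N/NP)\N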